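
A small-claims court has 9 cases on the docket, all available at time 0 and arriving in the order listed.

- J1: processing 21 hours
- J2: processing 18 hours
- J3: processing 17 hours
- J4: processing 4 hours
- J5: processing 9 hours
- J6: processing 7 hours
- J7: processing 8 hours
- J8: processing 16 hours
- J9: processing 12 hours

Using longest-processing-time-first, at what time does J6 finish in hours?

LPT (decreasing processing time): J1 J2 J3 J8 J9 J5 J7 J6 J4.
J1: 0→21
J2: 21→39
J3: 39→56
J8: 56→72
J9: 72→84
J5: 84→93
J7: 93→101
J6: 101→108

108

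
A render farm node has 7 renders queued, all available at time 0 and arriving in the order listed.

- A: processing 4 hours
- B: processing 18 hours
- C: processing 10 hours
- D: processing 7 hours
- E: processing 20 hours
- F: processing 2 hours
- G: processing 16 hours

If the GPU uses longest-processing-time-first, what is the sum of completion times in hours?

LPT (decreasing processing time): E B G C D A F.
E: 0→20
B: 20→38
G: 38→54
C: 54→64
D: 64→71
A: 71→75
F: 75→77
Sum = 20+38+54+64+71+75+77 = 399.

399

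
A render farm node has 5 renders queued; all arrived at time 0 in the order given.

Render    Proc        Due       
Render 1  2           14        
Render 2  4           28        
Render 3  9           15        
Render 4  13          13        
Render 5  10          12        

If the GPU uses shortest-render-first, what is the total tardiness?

38

SPT (increasing processing time): Render 1 Render 2 Render 3 Render 5 Render 4.
Render 1: 0→2, due 14, tardiness 0
Render 2: 2→6, due 28, tardiness 0
Render 3: 6→15, due 15, tardiness 0
Render 5: 15→25, due 12, tardiness 13
Render 4: 25→38, due 13, tardiness 25
Sum = 0+0+0+13+25 = 38.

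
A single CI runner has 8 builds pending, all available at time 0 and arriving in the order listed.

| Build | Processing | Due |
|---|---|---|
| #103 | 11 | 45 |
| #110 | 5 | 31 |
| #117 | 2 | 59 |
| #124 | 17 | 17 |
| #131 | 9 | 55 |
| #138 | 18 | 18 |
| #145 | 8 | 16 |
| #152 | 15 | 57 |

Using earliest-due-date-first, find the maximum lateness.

EDD (increasing due date): #145 #124 #138 #110 #103 #131 #152 #117.
#145: 0→8, due 16, lateness -8
#124: 8→25, due 17, lateness 8
#138: 25→43, due 18, lateness 25
#110: 43→48, due 31, lateness 17
#103: 48→59, due 45, lateness 14
#131: 59→68, due 55, lateness 13
#152: 68→83, due 57, lateness 26
#117: 83→85, due 59, lateness 26
Maximum = 26.

26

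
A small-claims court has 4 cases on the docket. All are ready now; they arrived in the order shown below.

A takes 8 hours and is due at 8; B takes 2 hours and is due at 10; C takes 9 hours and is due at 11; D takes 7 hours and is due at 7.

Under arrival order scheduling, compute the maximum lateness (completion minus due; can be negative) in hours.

19

FIFO (arrival order): A B C D.
A: 0→8, due 8, lateness 0
B: 8→10, due 10, lateness 0
C: 10→19, due 11, lateness 8
D: 19→26, due 7, lateness 19
Maximum = 19.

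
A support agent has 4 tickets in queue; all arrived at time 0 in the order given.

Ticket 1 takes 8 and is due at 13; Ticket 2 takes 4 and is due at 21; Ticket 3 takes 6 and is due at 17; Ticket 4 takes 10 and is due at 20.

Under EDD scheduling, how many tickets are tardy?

EDD (increasing due date): Ticket 1 Ticket 3 Ticket 4 Ticket 2.
Ticket 1: 0→8, due 13, tardiness 0
Ticket 3: 8→14, due 17, tardiness 0
Ticket 4: 14→24, due 20, tardiness 4
Ticket 2: 24→28, due 21, tardiness 7
Late tickets: 2.

2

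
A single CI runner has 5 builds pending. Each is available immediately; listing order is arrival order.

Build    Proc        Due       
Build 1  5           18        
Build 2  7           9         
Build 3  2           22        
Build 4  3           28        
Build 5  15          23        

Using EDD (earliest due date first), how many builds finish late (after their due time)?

2

EDD (increasing due date): Build 2 Build 1 Build 3 Build 5 Build 4.
Build 2: 0→7, due 9, tardiness 0
Build 1: 7→12, due 18, tardiness 0
Build 3: 12→14, due 22, tardiness 0
Build 5: 14→29, due 23, tardiness 6
Build 4: 29→32, due 28, tardiness 4
Late builds: 2.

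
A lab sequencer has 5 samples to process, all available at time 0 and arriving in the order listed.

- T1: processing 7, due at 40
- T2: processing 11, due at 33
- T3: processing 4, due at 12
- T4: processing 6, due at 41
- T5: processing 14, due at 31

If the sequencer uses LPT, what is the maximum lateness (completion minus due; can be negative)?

LPT (decreasing processing time): T5 T2 T1 T4 T3.
T5: 0→14, due 31, lateness -17
T2: 14→25, due 33, lateness -8
T1: 25→32, due 40, lateness -8
T4: 32→38, due 41, lateness -3
T3: 38→42, due 12, lateness 30
Maximum = 30.

30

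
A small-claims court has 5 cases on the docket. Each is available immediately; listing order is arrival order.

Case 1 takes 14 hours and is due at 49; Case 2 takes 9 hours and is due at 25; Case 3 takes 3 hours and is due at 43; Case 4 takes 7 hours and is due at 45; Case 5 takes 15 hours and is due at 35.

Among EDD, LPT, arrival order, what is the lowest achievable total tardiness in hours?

EDD (increasing due date): Case 2 Case 5 Case 3 Case 4 Case 1.
Case 2: 0→9, due 25, tardiness 0
Case 5: 9→24, due 35, tardiness 0
Case 3: 24→27, due 43, tardiness 0
Case 4: 27→34, due 45, tardiness 0
Case 1: 34→48, due 49, tardiness 0
Sum = 0+0+0+0+0 = 0.
LPT (decreasing processing time): Case 5 Case 1 Case 2 Case 4 Case 3.
Case 5: 0→15, due 35, tardiness 0
Case 1: 15→29, due 49, tardiness 0
Case 2: 29→38, due 25, tardiness 13
Case 4: 38→45, due 45, tardiness 0
Case 3: 45→48, due 43, tardiness 5
Sum = 0+0+13+0+5 = 18.
FIFO (arrival order): Case 1 Case 2 Case 3 Case 4 Case 5.
Case 1: 0→14, due 49, tardiness 0
Case 2: 14→23, due 25, tardiness 0
Case 3: 23→26, due 43, tardiness 0
Case 4: 26→33, due 45, tardiness 0
Case 5: 33→48, due 35, tardiness 13
Sum = 0+0+0+0+13 = 13.
EDD 0, LPT 18, FIFO 13 → minimum 0.

0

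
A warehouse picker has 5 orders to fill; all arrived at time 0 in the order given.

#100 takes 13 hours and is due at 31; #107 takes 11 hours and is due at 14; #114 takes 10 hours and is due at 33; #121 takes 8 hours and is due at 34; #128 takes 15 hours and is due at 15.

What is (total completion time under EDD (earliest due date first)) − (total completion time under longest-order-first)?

-6

EDD (increasing due date): #107 #128 #100 #114 #121.
#107: 0→11
#128: 11→26
#100: 26→39
#114: 39→49
#121: 49→57
Sum = 11+26+39+49+57 = 182.
LPT (decreasing processing time): #128 #100 #107 #114 #121.
#128: 0→15
#100: 15→28
#107: 28→39
#114: 39→49
#121: 49→57
Sum = 15+28+39+49+57 = 188.
Difference = 182 − 188 = -6.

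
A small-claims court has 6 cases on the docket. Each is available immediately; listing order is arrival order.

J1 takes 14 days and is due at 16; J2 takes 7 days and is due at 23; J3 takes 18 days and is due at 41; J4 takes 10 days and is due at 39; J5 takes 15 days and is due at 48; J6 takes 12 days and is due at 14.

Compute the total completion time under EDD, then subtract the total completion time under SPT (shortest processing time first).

21

EDD (increasing due date): J6 J1 J2 J4 J3 J5.
J6: 0→12
J1: 12→26
J2: 26→33
J4: 33→43
J3: 43→61
J5: 61→76
Sum = 12+26+33+43+61+76 = 251.
SPT (increasing processing time): J2 J4 J6 J1 J5 J3.
J2: 0→7
J4: 7→17
J6: 17→29
J1: 29→43
J5: 43→58
J3: 58→76
Sum = 7+17+29+43+58+76 = 230.
Difference = 251 − 230 = 21.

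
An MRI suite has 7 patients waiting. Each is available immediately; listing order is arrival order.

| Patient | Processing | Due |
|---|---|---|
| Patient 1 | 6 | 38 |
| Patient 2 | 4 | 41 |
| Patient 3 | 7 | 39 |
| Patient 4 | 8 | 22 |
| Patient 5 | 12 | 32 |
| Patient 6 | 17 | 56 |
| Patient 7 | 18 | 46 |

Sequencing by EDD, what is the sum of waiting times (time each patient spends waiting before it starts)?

EDD (increasing due date): Patient 4 Patient 5 Patient 1 Patient 3 Patient 2 Patient 7 Patient 6.
Patient 4: waits 0, runs 0→8
Patient 5: waits 8, runs 8→20
Patient 1: waits 20, runs 20→26
Patient 3: waits 26, runs 26→33
Patient 2: waits 33, runs 33→37
Patient 7: waits 37, runs 37→55
Patient 6: waits 55, runs 55→72
Sum = 0+8+20+26+33+37+55 = 179.

179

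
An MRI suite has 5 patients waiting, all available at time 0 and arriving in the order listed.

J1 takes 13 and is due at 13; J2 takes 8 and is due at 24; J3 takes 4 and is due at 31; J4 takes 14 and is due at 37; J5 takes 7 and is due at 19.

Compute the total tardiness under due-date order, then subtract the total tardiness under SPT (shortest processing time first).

-13

EDD (increasing due date): J1 J5 J2 J3 J4.
J1: 0→13, due 13, tardiness 0
J5: 13→20, due 19, tardiness 1
J2: 20→28, due 24, tardiness 4
J3: 28→32, due 31, tardiness 1
J4: 32→46, due 37, tardiness 9
Sum = 0+1+4+1+9 = 15.
SPT (increasing processing time): J3 J5 J2 J1 J4.
J3: 0→4, due 31, tardiness 0
J5: 4→11, due 19, tardiness 0
J2: 11→19, due 24, tardiness 0
J1: 19→32, due 13, tardiness 19
J4: 32→46, due 37, tardiness 9
Sum = 0+0+0+19+9 = 28.
Difference = 15 − 28 = -13.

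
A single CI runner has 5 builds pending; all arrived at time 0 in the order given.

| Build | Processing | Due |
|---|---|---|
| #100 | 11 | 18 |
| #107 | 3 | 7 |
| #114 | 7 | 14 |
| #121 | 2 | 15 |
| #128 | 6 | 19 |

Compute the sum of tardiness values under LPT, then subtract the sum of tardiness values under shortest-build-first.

LPT (decreasing processing time): #100 #114 #128 #107 #121.
#100: 0→11, due 18, tardiness 0
#114: 11→18, due 14, tardiness 4
#128: 18→24, due 19, tardiness 5
#107: 24→27, due 7, tardiness 20
#121: 27→29, due 15, tardiness 14
Sum = 0+4+5+20+14 = 43.
SPT (increasing processing time): #121 #107 #128 #114 #100.
#121: 0→2, due 15, tardiness 0
#107: 2→5, due 7, tardiness 0
#128: 5→11, due 19, tardiness 0
#114: 11→18, due 14, tardiness 4
#100: 18→29, due 18, tardiness 11
Sum = 0+0+0+4+11 = 15.
Difference = 43 − 15 = 28.

28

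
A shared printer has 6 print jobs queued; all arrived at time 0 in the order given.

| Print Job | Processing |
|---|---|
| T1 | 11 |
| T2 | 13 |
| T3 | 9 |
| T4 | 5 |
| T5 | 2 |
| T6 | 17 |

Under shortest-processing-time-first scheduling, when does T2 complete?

40

SPT (increasing processing time): T5 T4 T3 T1 T2 T6.
T5: 0→2
T4: 2→7
T3: 7→16
T1: 16→27
T2: 27→40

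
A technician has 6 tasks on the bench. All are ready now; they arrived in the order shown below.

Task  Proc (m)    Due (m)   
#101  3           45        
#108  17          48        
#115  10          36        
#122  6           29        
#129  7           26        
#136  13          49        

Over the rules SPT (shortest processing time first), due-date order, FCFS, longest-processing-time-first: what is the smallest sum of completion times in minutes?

SPT (increasing processing time): #101 #122 #129 #115 #136 #108.
#101: 0→3
#122: 3→9
#129: 9→16
#115: 16→26
#136: 26→39
#108: 39→56
Sum = 3+9+16+26+39+56 = 149.
EDD (increasing due date): #129 #122 #115 #101 #108 #136.
#129: 0→7
#122: 7→13
#115: 13→23
#101: 23→26
#108: 26→43
#136: 43→56
Sum = 7+13+23+26+43+56 = 168.
FIFO (arrival order): #101 #108 #115 #122 #129 #136.
#101: 0→3
#108: 3→20
#115: 20→30
#122: 30→36
#129: 36→43
#136: 43→56
Sum = 3+20+30+36+43+56 = 188.
LPT (decreasing processing time): #108 #136 #115 #129 #122 #101.
#108: 0→17
#136: 17→30
#115: 30→40
#129: 40→47
#122: 47→53
#101: 53→56
Sum = 17+30+40+47+53+56 = 243.
SPT 149, EDD 168, FIFO 188, LPT 243 → minimum 149.

149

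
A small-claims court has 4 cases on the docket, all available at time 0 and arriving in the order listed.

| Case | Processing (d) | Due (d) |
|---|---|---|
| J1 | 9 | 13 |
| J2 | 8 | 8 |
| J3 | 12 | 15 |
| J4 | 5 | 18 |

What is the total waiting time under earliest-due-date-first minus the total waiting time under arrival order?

-1

EDD (increasing due date): J2 J1 J3 J4.
J2: waits 0, runs 0→8
J1: waits 8, runs 8→17
J3: waits 17, runs 17→29
J4: waits 29, runs 29→34
Sum = 0+8+17+29 = 54.
FIFO (arrival order): J1 J2 J3 J4.
J1: waits 0, runs 0→9
J2: waits 9, runs 9→17
J3: waits 17, runs 17→29
J4: waits 29, runs 29→34
Sum = 0+9+17+29 = 55.
Difference = 54 − 55 = -1.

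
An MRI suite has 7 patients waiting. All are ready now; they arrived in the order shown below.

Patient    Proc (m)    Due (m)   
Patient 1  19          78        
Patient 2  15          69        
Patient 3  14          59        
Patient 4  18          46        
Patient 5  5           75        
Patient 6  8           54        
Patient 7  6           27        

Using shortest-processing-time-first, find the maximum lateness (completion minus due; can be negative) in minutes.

20

SPT (increasing processing time): Patient 5 Patient 7 Patient 6 Patient 3 Patient 2 Patient 4 Patient 1.
Patient 5: 0→5, due 75, lateness -70
Patient 7: 5→11, due 27, lateness -16
Patient 6: 11→19, due 54, lateness -35
Patient 3: 19→33, due 59, lateness -26
Patient 2: 33→48, due 69, lateness -21
Patient 4: 48→66, due 46, lateness 20
Patient 1: 66→85, due 78, lateness 7
Maximum = 20.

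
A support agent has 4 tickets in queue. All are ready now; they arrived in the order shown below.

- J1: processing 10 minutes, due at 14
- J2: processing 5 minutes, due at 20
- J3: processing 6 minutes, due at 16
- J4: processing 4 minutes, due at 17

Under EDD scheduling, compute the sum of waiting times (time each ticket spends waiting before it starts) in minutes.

46

EDD (increasing due date): J1 J3 J4 J2.
J1: waits 0, runs 0→10
J3: waits 10, runs 10→16
J4: waits 16, runs 16→20
J2: waits 20, runs 20→25
Sum = 0+10+16+20 = 46.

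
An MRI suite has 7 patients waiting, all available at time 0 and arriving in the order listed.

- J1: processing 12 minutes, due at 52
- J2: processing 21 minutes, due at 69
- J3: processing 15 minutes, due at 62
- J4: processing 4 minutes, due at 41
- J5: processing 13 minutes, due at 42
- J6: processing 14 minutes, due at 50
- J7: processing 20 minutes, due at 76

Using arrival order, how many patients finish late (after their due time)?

FIFO (arrival order): J1 J2 J3 J4 J5 J6 J7.
J1: 0→12, due 52, tardiness 0
J2: 12→33, due 69, tardiness 0
J3: 33→48, due 62, tardiness 0
J4: 48→52, due 41, tardiness 11
J5: 52→65, due 42, tardiness 23
J6: 65→79, due 50, tardiness 29
J7: 79→99, due 76, tardiness 23
Late patients: 4.

4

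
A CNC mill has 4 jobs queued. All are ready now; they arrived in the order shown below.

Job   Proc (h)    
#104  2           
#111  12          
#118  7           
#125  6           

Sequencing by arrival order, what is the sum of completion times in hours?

FIFO (arrival order): #104 #111 #118 #125.
#104: 0→2
#111: 2→14
#118: 14→21
#125: 21→27
Sum = 2+14+21+27 = 64.

64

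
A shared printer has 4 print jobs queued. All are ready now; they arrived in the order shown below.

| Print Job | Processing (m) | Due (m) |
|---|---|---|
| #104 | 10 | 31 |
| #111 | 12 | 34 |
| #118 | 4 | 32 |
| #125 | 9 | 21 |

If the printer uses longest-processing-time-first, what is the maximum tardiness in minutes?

10

LPT (decreasing processing time): #111 #104 #125 #118.
#111: 0→12, due 34, tardiness 0
#104: 12→22, due 31, tardiness 0
#125: 22→31, due 21, tardiness 10
#118: 31→35, due 32, tardiness 3
Maximum = 10.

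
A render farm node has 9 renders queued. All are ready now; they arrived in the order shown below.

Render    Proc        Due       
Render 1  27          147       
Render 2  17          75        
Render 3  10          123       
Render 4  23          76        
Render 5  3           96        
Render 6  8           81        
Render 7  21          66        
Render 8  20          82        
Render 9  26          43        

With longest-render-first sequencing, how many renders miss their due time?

7

LPT (decreasing processing time): Render 1 Render 9 Render 4 Render 7 Render 8 Render 2 Render 3 Render 6 Render 5.
Render 1: 0→27, due 147, tardiness 0
Render 9: 27→53, due 43, tardiness 10
Render 4: 53→76, due 76, tardiness 0
Render 7: 76→97, due 66, tardiness 31
Render 8: 97→117, due 82, tardiness 35
Render 2: 117→134, due 75, tardiness 59
Render 3: 134→144, due 123, tardiness 21
Render 6: 144→152, due 81, tardiness 71
Render 5: 152→155, due 96, tardiness 59
Late renders: 7.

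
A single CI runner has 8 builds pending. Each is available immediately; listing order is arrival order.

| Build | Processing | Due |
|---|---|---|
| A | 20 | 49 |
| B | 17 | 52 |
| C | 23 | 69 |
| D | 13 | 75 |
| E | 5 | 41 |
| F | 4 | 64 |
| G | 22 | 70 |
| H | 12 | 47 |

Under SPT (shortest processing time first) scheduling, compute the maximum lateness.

SPT (increasing processing time): F E H D B A G C.
F: 0→4, due 64, lateness -60
E: 4→9, due 41, lateness -32
H: 9→21, due 47, lateness -26
D: 21→34, due 75, lateness -41
B: 34→51, due 52, lateness -1
A: 51→71, due 49, lateness 22
G: 71→93, due 70, lateness 23
C: 93→116, due 69, lateness 47
Maximum = 47.

47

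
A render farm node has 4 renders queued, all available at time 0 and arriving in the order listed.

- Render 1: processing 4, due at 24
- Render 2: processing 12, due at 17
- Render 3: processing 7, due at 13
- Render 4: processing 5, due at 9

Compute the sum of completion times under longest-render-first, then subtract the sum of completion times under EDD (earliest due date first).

LPT (decreasing processing time): Render 2 Render 3 Render 4 Render 1.
Render 2: 0→12
Render 3: 12→19
Render 4: 19→24
Render 1: 24→28
Sum = 12+19+24+28 = 83.
EDD (increasing due date): Render 4 Render 3 Render 2 Render 1.
Render 4: 0→5
Render 3: 5→12
Render 2: 12→24
Render 1: 24→28
Sum = 5+12+24+28 = 69.
Difference = 83 − 69 = 14.

14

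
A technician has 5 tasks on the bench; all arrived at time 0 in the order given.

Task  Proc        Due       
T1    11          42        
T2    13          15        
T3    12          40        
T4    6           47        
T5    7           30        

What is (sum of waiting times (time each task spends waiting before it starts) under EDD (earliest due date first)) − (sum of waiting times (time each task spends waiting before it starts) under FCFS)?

-5

EDD (increasing due date): T2 T5 T3 T1 T4.
T2: waits 0, runs 0→13
T5: waits 13, runs 13→20
T3: waits 20, runs 20→32
T1: waits 32, runs 32→43
T4: waits 43, runs 43→49
Sum = 0+13+20+32+43 = 108.
FIFO (arrival order): T1 T2 T3 T4 T5.
T1: waits 0, runs 0→11
T2: waits 11, runs 11→24
T3: waits 24, runs 24→36
T4: waits 36, runs 36→42
T5: waits 42, runs 42→49
Sum = 0+11+24+36+42 = 113.
Difference = 108 − 113 = -5.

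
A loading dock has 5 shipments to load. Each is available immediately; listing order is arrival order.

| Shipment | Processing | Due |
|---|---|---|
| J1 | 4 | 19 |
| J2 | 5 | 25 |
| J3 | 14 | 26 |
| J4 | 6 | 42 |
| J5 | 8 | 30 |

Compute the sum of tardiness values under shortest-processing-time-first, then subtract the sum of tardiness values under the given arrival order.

4

SPT (increasing processing time): J1 J2 J4 J5 J3.
J1: 0→4, due 19, tardiness 0
J2: 4→9, due 25, tardiness 0
J4: 9→15, due 42, tardiness 0
J5: 15→23, due 30, tardiness 0
J3: 23→37, due 26, tardiness 11
Sum = 0+0+0+0+11 = 11.
FIFO (arrival order): J1 J2 J3 J4 J5.
J1: 0→4, due 19, tardiness 0
J2: 4→9, due 25, tardiness 0
J3: 9→23, due 26, tardiness 0
J4: 23→29, due 42, tardiness 0
J5: 29→37, due 30, tardiness 7
Sum = 0+0+0+0+7 = 7.
Difference = 11 − 7 = 4.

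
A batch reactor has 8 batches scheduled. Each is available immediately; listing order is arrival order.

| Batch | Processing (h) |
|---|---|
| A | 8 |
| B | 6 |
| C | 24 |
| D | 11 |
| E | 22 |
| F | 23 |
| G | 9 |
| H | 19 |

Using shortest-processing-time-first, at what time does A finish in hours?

SPT (increasing processing time): B A G D H E F C.
B: 0→6
A: 6→14

14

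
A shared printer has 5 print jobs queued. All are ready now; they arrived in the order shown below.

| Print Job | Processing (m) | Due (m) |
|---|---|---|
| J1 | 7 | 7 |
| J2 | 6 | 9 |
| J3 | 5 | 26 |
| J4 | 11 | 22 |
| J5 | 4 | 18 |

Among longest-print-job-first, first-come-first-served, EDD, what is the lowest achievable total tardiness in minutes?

17

LPT (decreasing processing time): J4 J1 J2 J3 J5.
J4: 0→11, due 22, tardiness 0
J1: 11→18, due 7, tardiness 11
J2: 18→24, due 9, tardiness 15
J3: 24→29, due 26, tardiness 3
J5: 29→33, due 18, tardiness 15
Sum = 0+11+15+3+15 = 44.
FIFO (arrival order): J1 J2 J3 J4 J5.
J1: 0→7, due 7, tardiness 0
J2: 7→13, due 9, tardiness 4
J3: 13→18, due 26, tardiness 0
J4: 18→29, due 22, tardiness 7
J5: 29→33, due 18, tardiness 15
Sum = 0+4+0+7+15 = 26.
EDD (increasing due date): J1 J2 J5 J4 J3.
J1: 0→7, due 7, tardiness 0
J2: 7→13, due 9, tardiness 4
J5: 13→17, due 18, tardiness 0
J4: 17→28, due 22, tardiness 6
J3: 28→33, due 26, tardiness 7
Sum = 0+4+0+6+7 = 17.
LPT 44, FIFO 26, EDD 17 → minimum 17.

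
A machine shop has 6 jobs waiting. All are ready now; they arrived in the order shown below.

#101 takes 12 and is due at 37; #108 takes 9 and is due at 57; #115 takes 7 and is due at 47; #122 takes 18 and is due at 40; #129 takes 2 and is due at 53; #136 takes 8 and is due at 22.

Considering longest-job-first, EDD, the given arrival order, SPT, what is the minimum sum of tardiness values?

0

LPT (decreasing processing time): #122 #101 #108 #136 #115 #129.
#122: 0→18, due 40, tardiness 0
#101: 18→30, due 37, tardiness 0
#108: 30→39, due 57, tardiness 0
#136: 39→47, due 22, tardiness 25
#115: 47→54, due 47, tardiness 7
#129: 54→56, due 53, tardiness 3
Sum = 0+0+0+25+7+3 = 35.
EDD (increasing due date): #136 #101 #122 #115 #129 #108.
#136: 0→8, due 22, tardiness 0
#101: 8→20, due 37, tardiness 0
#122: 20→38, due 40, tardiness 0
#115: 38→45, due 47, tardiness 0
#129: 45→47, due 53, tardiness 0
#108: 47→56, due 57, tardiness 0
Sum = 0+0+0+0+0+0 = 0.
FIFO (arrival order): #101 #108 #115 #122 #129 #136.
#101: 0→12, due 37, tardiness 0
#108: 12→21, due 57, tardiness 0
#115: 21→28, due 47, tardiness 0
#122: 28→46, due 40, tardiness 6
#129: 46→48, due 53, tardiness 0
#136: 48→56, due 22, tardiness 34
Sum = 0+0+0+6+0+34 = 40.
SPT (increasing processing time): #129 #115 #136 #108 #101 #122.
#129: 0→2, due 53, tardiness 0
#115: 2→9, due 47, tardiness 0
#136: 9→17, due 22, tardiness 0
#108: 17→26, due 57, tardiness 0
#101: 26→38, due 37, tardiness 1
#122: 38→56, due 40, tardiness 16
Sum = 0+0+0+0+1+16 = 17.
LPT 35, EDD 0, FIFO 40, SPT 17 → minimum 0.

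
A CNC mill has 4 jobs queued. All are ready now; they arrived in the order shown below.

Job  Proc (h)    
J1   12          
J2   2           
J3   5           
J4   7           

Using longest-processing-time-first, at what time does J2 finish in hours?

26

LPT (decreasing processing time): J1 J4 J3 J2.
J1: 0→12
J4: 12→19
J3: 19→24
J2: 24→26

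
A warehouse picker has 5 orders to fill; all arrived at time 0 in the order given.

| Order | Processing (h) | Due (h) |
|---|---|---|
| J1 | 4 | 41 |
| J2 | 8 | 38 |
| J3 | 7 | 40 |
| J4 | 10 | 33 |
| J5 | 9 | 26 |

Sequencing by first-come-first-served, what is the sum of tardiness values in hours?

FIFO (arrival order): J1 J2 J3 J4 J5.
J1: 0→4, due 41, tardiness 0
J2: 4→12, due 38, tardiness 0
J3: 12→19, due 40, tardiness 0
J4: 19→29, due 33, tardiness 0
J5: 29→38, due 26, tardiness 12
Sum = 0+0+0+0+12 = 12.

12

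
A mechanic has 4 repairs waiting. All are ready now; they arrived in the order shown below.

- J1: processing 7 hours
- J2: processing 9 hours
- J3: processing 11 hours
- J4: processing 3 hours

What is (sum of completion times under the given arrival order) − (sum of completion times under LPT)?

-8

FIFO (arrival order): J1 J2 J3 J4.
J1: 0→7
J2: 7→16
J3: 16→27
J4: 27→30
Sum = 7+16+27+30 = 80.
LPT (decreasing processing time): J3 J2 J1 J4.
J3: 0→11
J2: 11→20
J1: 20→27
J4: 27→30
Sum = 11+20+27+30 = 88.
Difference = 80 − 88 = -8.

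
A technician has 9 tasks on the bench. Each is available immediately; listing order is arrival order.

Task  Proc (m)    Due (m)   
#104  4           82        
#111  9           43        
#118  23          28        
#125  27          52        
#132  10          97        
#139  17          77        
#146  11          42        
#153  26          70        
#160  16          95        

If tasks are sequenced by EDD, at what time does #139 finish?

EDD (increasing due date): #118 #146 #111 #125 #153 #139 #104 #160 #132.
#118: 0→23
#146: 23→34
#111: 34→43
#125: 43→70
#153: 70→96
#139: 96→113

113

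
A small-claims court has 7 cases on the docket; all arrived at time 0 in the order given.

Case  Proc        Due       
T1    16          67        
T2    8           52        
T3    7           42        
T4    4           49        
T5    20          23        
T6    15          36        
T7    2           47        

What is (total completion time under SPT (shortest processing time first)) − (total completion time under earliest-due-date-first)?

SPT (increasing processing time): T7 T4 T3 T2 T6 T1 T5.
T7: 0→2
T4: 2→6
T3: 6→13
T2: 13→21
T6: 21→36
T1: 36→52
T5: 52→72
Sum = 2+6+13+21+36+52+72 = 202.
EDD (increasing due date): T5 T6 T3 T7 T4 T2 T1.
T5: 0→20
T6: 20→35
T3: 35→42
T7: 42→44
T4: 44→48
T2: 48→56
T1: 56→72
Sum = 20+35+42+44+48+56+72 = 317.
Difference = 202 − 317 = -115.

-115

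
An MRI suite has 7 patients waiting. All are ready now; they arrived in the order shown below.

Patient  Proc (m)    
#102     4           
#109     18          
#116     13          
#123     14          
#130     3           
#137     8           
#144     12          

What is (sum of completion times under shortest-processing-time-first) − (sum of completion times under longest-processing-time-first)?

SPT (increasing processing time): #130 #102 #137 #144 #116 #123 #109.
#130: 0→3
#102: 3→7
#137: 7→15
#144: 15→27
#116: 27→40
#123: 40→54
#109: 54→72
Sum = 3+7+15+27+40+54+72 = 218.
LPT (decreasing processing time): #109 #123 #116 #144 #137 #102 #130.
#109: 0→18
#123: 18→32
#116: 32→45
#144: 45→57
#137: 57→65
#102: 65→69
#130: 69→72
Sum = 18+32+45+57+65+69+72 = 358.
Difference = 218 − 358 = -140.

-140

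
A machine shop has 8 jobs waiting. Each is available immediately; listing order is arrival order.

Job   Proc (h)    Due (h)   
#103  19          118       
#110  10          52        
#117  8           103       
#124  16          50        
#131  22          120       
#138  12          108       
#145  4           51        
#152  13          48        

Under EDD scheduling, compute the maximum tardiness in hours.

0

EDD (increasing due date): #152 #124 #145 #110 #117 #138 #103 #131.
#152: 0→13, due 48, tardiness 0
#124: 13→29, due 50, tardiness 0
#145: 29→33, due 51, tardiness 0
#110: 33→43, due 52, tardiness 0
#117: 43→51, due 103, tardiness 0
#138: 51→63, due 108, tardiness 0
#103: 63→82, due 118, tardiness 0
#131: 82→104, due 120, tardiness 0
Maximum = 0.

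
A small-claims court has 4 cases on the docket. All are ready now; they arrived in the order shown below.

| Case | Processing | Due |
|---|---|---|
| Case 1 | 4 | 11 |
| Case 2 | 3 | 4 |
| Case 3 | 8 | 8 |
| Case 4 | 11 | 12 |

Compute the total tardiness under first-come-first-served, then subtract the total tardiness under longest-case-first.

-21

FIFO (arrival order): Case 1 Case 2 Case 3 Case 4.
Case 1: 0→4, due 11, tardiness 0
Case 2: 4→7, due 4, tardiness 3
Case 3: 7→15, due 8, tardiness 7
Case 4: 15→26, due 12, tardiness 14
Sum = 0+3+7+14 = 24.
LPT (decreasing processing time): Case 4 Case 3 Case 1 Case 2.
Case 4: 0→11, due 12, tardiness 0
Case 3: 11→19, due 8, tardiness 11
Case 1: 19→23, due 11, tardiness 12
Case 2: 23→26, due 4, tardiness 22
Sum = 0+11+12+22 = 45.
Difference = 24 − 45 = -21.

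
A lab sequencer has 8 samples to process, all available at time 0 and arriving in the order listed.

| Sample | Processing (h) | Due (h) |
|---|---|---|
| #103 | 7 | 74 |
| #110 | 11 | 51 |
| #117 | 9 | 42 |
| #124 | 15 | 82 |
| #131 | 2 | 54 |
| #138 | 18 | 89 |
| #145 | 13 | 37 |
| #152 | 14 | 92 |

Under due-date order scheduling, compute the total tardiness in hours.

EDD (increasing due date): #145 #117 #110 #131 #103 #124 #138 #152.
#145: 0→13, due 37, tardiness 0
#117: 13→22, due 42, tardiness 0
#110: 22→33, due 51, tardiness 0
#131: 33→35, due 54, tardiness 0
#103: 35→42, due 74, tardiness 0
#124: 42→57, due 82, tardiness 0
#138: 57→75, due 89, tardiness 0
#152: 75→89, due 92, tardiness 0
Sum = 0+0+0+0+0+0+0+0 = 0.

0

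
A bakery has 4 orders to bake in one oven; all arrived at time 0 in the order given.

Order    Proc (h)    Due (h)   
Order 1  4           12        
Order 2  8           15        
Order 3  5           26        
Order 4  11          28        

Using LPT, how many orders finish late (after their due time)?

LPT (decreasing processing time): Order 4 Order 2 Order 3 Order 1.
Order 4: 0→11, due 28, tardiness 0
Order 2: 11→19, due 15, tardiness 4
Order 3: 19→24, due 26, tardiness 0
Order 1: 24→28, due 12, tardiness 16
Late orders: 2.

2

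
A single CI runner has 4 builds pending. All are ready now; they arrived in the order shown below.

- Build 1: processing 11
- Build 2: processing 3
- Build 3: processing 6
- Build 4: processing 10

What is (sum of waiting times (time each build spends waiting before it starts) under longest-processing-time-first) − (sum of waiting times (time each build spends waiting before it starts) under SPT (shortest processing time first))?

28

LPT (decreasing processing time): Build 1 Build 4 Build 3 Build 2.
Build 1: waits 0, runs 0→11
Build 4: waits 11, runs 11→21
Build 3: waits 21, runs 21→27
Build 2: waits 27, runs 27→30
Sum = 0+11+21+27 = 59.
SPT (increasing processing time): Build 2 Build 3 Build 4 Build 1.
Build 2: waits 0, runs 0→3
Build 3: waits 3, runs 3→9
Build 4: waits 9, runs 9→19
Build 1: waits 19, runs 19→30
Sum = 0+3+9+19 = 31.
Difference = 59 − 31 = 28.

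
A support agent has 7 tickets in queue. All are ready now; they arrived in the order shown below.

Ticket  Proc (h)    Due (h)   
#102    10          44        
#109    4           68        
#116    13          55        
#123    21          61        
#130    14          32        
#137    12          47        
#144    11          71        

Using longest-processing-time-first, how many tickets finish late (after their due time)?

LPT (decreasing processing time): #123 #130 #116 #137 #144 #102 #109.
#123: 0→21, due 61, tardiness 0
#130: 21→35, due 32, tardiness 3
#116: 35→48, due 55, tardiness 0
#137: 48→60, due 47, tardiness 13
#144: 60→71, due 71, tardiness 0
#102: 71→81, due 44, tardiness 37
#109: 81→85, due 68, tardiness 17
Late tickets: 4.

4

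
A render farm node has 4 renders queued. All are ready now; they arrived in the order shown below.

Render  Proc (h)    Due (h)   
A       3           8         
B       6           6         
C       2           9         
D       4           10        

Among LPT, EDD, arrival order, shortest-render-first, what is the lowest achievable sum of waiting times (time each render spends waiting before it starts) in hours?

16

LPT (decreasing processing time): B D A C.
B: waits 0, runs 0→6
D: waits 6, runs 6→10
A: waits 10, runs 10→13
C: waits 13, runs 13→15
Sum = 0+6+10+13 = 29.
EDD (increasing due date): B A C D.
B: waits 0, runs 0→6
A: waits 6, runs 6→9
C: waits 9, runs 9→11
D: waits 11, runs 11→15
Sum = 0+6+9+11 = 26.
FIFO (arrival order): A B C D.
A: waits 0, runs 0→3
B: waits 3, runs 3→9
C: waits 9, runs 9→11
D: waits 11, runs 11→15
Sum = 0+3+9+11 = 23.
SPT (increasing processing time): C A D B.
C: waits 0, runs 0→2
A: waits 2, runs 2→5
D: waits 5, runs 5→9
B: waits 9, runs 9→15
Sum = 0+2+5+9 = 16.
LPT 29, EDD 26, FIFO 23, SPT 16 → minimum 16.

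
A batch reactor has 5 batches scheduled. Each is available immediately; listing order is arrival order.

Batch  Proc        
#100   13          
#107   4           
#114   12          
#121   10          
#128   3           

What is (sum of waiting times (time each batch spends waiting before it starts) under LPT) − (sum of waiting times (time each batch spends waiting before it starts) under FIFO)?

14

LPT (decreasing processing time): #100 #114 #121 #107 #128.
#100: waits 0, runs 0→13
#114: waits 13, runs 13→25
#121: waits 25, runs 25→35
#107: waits 35, runs 35→39
#128: waits 39, runs 39→42
Sum = 0+13+25+35+39 = 112.
FIFO (arrival order): #100 #107 #114 #121 #128.
#100: waits 0, runs 0→13
#107: waits 13, runs 13→17
#114: waits 17, runs 17→29
#121: waits 29, runs 29→39
#128: waits 39, runs 39→42
Sum = 0+13+17+29+39 = 98.
Difference = 112 − 98 = 14.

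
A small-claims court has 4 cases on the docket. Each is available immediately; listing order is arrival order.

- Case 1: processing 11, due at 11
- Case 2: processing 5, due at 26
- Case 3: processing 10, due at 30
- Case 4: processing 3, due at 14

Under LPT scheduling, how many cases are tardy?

1

LPT (decreasing processing time): Case 1 Case 3 Case 2 Case 4.
Case 1: 0→11, due 11, tardiness 0
Case 3: 11→21, due 30, tardiness 0
Case 2: 21→26, due 26, tardiness 0
Case 4: 26→29, due 14, tardiness 15
Late cases: 1.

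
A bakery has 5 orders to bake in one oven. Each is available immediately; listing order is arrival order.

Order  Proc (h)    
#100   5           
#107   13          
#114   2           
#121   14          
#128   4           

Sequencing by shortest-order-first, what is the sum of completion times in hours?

SPT (increasing processing time): #114 #128 #100 #107 #121.
#114: 0→2
#128: 2→6
#100: 6→11
#107: 11→24
#121: 24→38
Sum = 2+6+11+24+38 = 81.

81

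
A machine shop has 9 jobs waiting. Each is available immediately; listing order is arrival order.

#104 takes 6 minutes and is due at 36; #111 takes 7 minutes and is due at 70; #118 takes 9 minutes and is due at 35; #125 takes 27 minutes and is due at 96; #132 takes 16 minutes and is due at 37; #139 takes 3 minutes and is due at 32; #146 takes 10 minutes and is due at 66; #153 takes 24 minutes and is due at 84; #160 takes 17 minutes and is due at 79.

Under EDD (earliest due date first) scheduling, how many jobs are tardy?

2

EDD (increasing due date): #139 #118 #104 #132 #146 #111 #160 #153 #125.
#139: 0→3, due 32, tardiness 0
#118: 3→12, due 35, tardiness 0
#104: 12→18, due 36, tardiness 0
#132: 18→34, due 37, tardiness 0
#146: 34→44, due 66, tardiness 0
#111: 44→51, due 70, tardiness 0
#160: 51→68, due 79, tardiness 0
#153: 68→92, due 84, tardiness 8
#125: 92→119, due 96, tardiness 23
Late jobs: 2.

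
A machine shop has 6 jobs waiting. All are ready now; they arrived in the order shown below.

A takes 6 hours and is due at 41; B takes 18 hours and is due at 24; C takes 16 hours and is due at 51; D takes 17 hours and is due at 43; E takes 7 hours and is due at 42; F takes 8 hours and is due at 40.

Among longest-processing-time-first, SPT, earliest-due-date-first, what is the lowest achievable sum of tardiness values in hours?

34

LPT (decreasing processing time): B D C F E A.
B: 0→18, due 24, tardiness 0
D: 18→35, due 43, tardiness 0
C: 35→51, due 51, tardiness 0
F: 51→59, due 40, tardiness 19
E: 59→66, due 42, tardiness 24
A: 66→72, due 41, tardiness 31
Sum = 0+0+0+19+24+31 = 74.
SPT (increasing processing time): A E F C D B.
A: 0→6, due 41, tardiness 0
E: 6→13, due 42, tardiness 0
F: 13→21, due 40, tardiness 0
C: 21→37, due 51, tardiness 0
D: 37→54, due 43, tardiness 11
B: 54→72, due 24, tardiness 48
Sum = 0+0+0+0+11+48 = 59.
EDD (increasing due date): B F A E D C.
B: 0→18, due 24, tardiness 0
F: 18→26, due 40, tardiness 0
A: 26→32, due 41, tardiness 0
E: 32→39, due 42, tardiness 0
D: 39→56, due 43, tardiness 13
C: 56→72, due 51, tardiness 21
Sum = 0+0+0+0+13+21 = 34.
LPT 74, SPT 59, EDD 34 → minimum 34.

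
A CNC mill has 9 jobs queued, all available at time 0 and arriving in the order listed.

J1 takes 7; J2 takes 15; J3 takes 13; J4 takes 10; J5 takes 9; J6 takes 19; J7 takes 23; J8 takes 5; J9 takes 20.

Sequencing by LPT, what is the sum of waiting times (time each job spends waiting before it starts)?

LPT (decreasing processing time): J7 J9 J6 J2 J3 J4 J5 J1 J8.
J7: waits 0, runs 0→23
J9: waits 23, runs 23→43
J6: waits 43, runs 43→62
J2: waits 62, runs 62→77
J3: waits 77, runs 77→90
J4: waits 90, runs 90→100
J5: waits 100, runs 100→109
J1: waits 109, runs 109→116
J8: waits 116, runs 116→121
Sum = 0+23+43+62+77+90+100+109+116 = 620.

620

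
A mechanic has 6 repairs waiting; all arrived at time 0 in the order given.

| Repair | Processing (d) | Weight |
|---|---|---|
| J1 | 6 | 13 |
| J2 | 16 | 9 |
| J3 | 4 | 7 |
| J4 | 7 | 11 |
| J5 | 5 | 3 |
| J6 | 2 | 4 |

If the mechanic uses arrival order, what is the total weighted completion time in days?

FIFO (arrival order): J1 J2 J3 J4 J5 J6.
J1: finishes 6, weight 13, w·C = 78
J2: finishes 22, weight 9, w·C = 198
J3: finishes 26, weight 7, w·C = 182
J4: finishes 33, weight 11, w·C = 363
J5: finishes 38, weight 3, w·C = 114
J6: finishes 40, weight 4, w·C = 160
Sum = 78+198+182+363+114+160 = 1095.

1095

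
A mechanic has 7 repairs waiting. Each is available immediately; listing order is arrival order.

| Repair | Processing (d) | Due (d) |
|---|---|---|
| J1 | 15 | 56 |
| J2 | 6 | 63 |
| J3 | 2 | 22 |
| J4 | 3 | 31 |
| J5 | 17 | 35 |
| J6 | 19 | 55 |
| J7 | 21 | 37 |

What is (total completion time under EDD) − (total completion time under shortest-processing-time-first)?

62

EDD (increasing due date): J3 J4 J5 J7 J6 J1 J2.
J3: 0→2
J4: 2→5
J5: 5→22
J7: 22→43
J6: 43→62
J1: 62→77
J2: 77→83
Sum = 2+5+22+43+62+77+83 = 294.
SPT (increasing processing time): J3 J4 J2 J1 J5 J6 J7.
J3: 0→2
J4: 2→5
J2: 5→11
J1: 11→26
J5: 26→43
J6: 43→62
J7: 62→83
Sum = 2+5+11+26+43+62+83 = 232.
Difference = 294 − 232 = 62.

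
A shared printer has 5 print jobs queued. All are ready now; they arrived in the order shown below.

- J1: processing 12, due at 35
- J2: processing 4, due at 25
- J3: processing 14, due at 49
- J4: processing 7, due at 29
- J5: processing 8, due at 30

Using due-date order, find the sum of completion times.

110

EDD (increasing due date): J2 J4 J5 J1 J3.
J2: 0→4
J4: 4→11
J5: 11→19
J1: 19→31
J3: 31→45
Sum = 4+11+19+31+45 = 110.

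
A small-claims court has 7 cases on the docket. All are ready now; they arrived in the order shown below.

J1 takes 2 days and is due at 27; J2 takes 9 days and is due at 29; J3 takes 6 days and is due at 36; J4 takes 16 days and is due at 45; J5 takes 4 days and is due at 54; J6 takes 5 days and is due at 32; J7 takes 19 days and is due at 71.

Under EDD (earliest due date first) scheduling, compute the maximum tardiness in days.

EDD (increasing due date): J1 J2 J6 J3 J4 J5 J7.
J1: 0→2, due 27, tardiness 0
J2: 2→11, due 29, tardiness 0
J6: 11→16, due 32, tardiness 0
J3: 16→22, due 36, tardiness 0
J4: 22→38, due 45, tardiness 0
J5: 38→42, due 54, tardiness 0
J7: 42→61, due 71, tardiness 0
Maximum = 0.

0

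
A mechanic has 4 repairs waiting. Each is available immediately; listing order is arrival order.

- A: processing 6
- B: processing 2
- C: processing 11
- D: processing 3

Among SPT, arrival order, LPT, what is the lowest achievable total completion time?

40

SPT (increasing processing time): B D A C.
B: 0→2
D: 2→5
A: 5→11
C: 11→22
Sum = 2+5+11+22 = 40.
FIFO (arrival order): A B C D.
A: 0→6
B: 6→8
C: 8→19
D: 19→22
Sum = 6+8+19+22 = 55.
LPT (decreasing processing time): C A D B.
C: 0→11
A: 11→17
D: 17→20
B: 20→22
Sum = 11+17+20+22 = 70.
SPT 40, FIFO 55, LPT 70 → minimum 40.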